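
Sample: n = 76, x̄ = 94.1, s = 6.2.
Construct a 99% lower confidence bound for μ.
μ ≥ 92.41

Lower bound (one-sided):
t* = 2.377 (one-sided for 99%)
Lower bound = x̄ - t* · s/√n = 94.1 - 2.377 · 6.2/√76 = 92.41

We are 99% confident that μ ≥ 92.41.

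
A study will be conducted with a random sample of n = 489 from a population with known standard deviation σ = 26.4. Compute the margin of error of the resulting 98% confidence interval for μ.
Margin of error = 2.78

Margin of error = z* · σ/√n
= 2.326 · 26.4/√489
= 2.326 · 26.4/22.1133
= 2.78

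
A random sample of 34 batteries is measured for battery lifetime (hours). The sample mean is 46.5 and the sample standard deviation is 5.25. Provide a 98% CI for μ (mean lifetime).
(44.30, 48.70)

t-interval (σ unknown):
df = n - 1 = 33
t* = 2.445 for 98% confidence

Margin of error = t* · s/√n = 2.445 · 5.25/√34 = 2.20

CI: (44.30, 48.70)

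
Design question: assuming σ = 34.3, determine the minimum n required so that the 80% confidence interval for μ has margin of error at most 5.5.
n ≥ 64

For margin E ≤ 5.5:
n ≥ (z* · σ / E)²
n ≥ (1.282 · 34.3 / 5.5)²
n ≥ 63.92

Minimum n = 64 (rounding up)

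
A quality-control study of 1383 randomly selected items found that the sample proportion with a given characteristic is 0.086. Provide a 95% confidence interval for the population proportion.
(0.071, 0.101)

Proportion CI:
SE = √(p̂(1-p̂)/n) = √(0.086 · 0.914 / 1383) = 0.00754

z* = 1.960
Margin = z* · SE = 1.960 · 0.00754 = 0.0148

CI: 0.086 ± 0.0148 = (0.071, 0.101)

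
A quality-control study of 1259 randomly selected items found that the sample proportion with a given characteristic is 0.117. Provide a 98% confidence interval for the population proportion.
(0.096, 0.138)

Proportion CI:
SE = √(p̂(1-p̂)/n) = √(0.117 · 0.883 / 1259) = 0.00906

z* = 2.326
Margin = z* · SE = 2.326 · 0.00906 = 0.0211

CI: 0.117 ± 0.0211 = (0.096, 0.138)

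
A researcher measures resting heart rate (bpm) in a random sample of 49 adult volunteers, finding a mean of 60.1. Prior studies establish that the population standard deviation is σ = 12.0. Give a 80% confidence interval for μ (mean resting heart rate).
(57.90, 62.30)

z-interval (σ known):
z* = 1.282 for 80% confidence

Margin of error = z* · σ/√n = 1.282 · 12.0/√49 = 2.20

CI: (60.1 - 2.20, 60.1 + 2.20) = (57.90, 62.30)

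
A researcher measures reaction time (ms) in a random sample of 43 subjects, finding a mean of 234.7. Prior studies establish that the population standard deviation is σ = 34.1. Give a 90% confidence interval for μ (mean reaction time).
(226.15, 243.25)

z-interval (σ known):
z* = 1.645 for 90% confidence

Margin of error = z* · σ/√n = 1.645 · 34.1/√43 = 8.55

CI: (234.7 - 8.55, 234.7 + 8.55) = (226.15, 243.25)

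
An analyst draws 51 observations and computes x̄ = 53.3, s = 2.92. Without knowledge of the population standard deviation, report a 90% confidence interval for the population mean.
(52.61, 53.99)

t-interval (σ unknown):
df = n - 1 = 50
t* = 1.676 for 90% confidence

Margin of error = t* · s/√n = 1.676 · 2.92/√51 = 0.69

CI: (52.61, 53.99)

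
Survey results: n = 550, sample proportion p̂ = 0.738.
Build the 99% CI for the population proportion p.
(0.690, 0.786)

Proportion CI:
SE = √(p̂(1-p̂)/n) = √(0.738 · 0.262 / 550) = 0.01875

z* = 2.576
Margin = z* · SE = 2.576 · 0.01875 = 0.0483

CI: 0.738 ± 0.0483 = (0.690, 0.786)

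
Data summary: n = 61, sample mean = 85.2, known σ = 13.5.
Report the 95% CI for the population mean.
(81.81, 88.59)

z-interval (σ known):
z* = 1.960 for 95% confidence

Margin of error = z* · σ/√n = 1.960 · 13.5/√61 = 3.39

CI: (85.2 - 3.39, 85.2 + 3.39) = (81.81, 88.59)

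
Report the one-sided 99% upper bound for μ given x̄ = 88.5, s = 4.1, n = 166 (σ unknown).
μ ≤ 89.25

Upper bound (one-sided):
t* = 2.349 (one-sided for 99%)
Upper bound = x̄ + t* · s/√n = 88.5 + 2.349 · 4.1/√166 = 89.25

We are 99% confident that μ ≤ 89.25.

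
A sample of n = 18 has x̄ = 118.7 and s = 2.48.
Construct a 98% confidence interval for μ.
(117.20, 120.20)

t-interval (σ unknown):
df = n - 1 = 17
t* = 2.567 for 98% confidence

Margin of error = t* · s/√n = 2.567 · 2.48/√18 = 1.50

CI: (117.20, 120.20)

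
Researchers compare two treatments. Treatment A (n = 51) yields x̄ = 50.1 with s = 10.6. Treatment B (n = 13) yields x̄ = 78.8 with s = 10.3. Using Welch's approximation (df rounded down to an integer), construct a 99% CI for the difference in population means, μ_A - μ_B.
(-37.91, -19.49)

Difference: x̄₁ - x̄₂ = -28.70
SE = √(s₁²/n₁ + s₂²/n₂) = √(10.6²/51 + 10.3²/13) = 3.2193
df = 19.02 → 19 (Welch–Satterthwaite, rounded down)
t* = 2.861

CI: -28.70 ± 2.861 · 3.2193 = -28.70 ± 9.21 = (-37.91, -19.49)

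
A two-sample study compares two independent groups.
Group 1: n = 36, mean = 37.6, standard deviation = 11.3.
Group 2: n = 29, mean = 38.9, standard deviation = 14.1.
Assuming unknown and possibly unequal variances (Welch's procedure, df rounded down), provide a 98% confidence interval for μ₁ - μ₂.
(-9.04, 6.44)

Difference: x̄₁ - x̄₂ = -1.30
SE = √(s₁²/n₁ + s₂²/n₂) = √(11.3²/36 + 14.1²/29) = 3.2253
df = 53.10 → 53 (Welch–Satterthwaite, rounded down)
t* = 2.399

CI: -1.30 ± 2.399 · 3.2253 = -1.30 ± 7.74 = (-9.04, 6.44)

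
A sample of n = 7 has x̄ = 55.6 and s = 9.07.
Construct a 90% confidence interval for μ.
(48.94, 62.26)

t-interval (σ unknown):
df = n - 1 = 6
t* = 1.943 for 90% confidence

Margin of error = t* · s/√n = 1.943 · 9.07/√7 = 6.66

CI: (48.94, 62.26)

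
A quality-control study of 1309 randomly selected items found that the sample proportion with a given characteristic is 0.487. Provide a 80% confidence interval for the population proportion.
(0.469, 0.505)

Proportion CI:
SE = √(p̂(1-p̂)/n) = √(0.487 · 0.513 / 1309) = 0.01382

z* = 1.282
Margin = z* · SE = 1.282 · 0.01382 = 0.0177

CI: 0.487 ± 0.0177 = (0.469, 0.505)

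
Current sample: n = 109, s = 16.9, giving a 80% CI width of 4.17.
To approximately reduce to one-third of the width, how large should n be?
n ≈ 981

CI width ∝ 1/√n
To reduce width by factor 3, need √n to grow by 3 → need 3² = 9 times as many samples.

Current: n = 109, width = 4.17
New: n = 981, width ≈ 1.38

Width reduced by factor of 4.17/1.38 = 3.02.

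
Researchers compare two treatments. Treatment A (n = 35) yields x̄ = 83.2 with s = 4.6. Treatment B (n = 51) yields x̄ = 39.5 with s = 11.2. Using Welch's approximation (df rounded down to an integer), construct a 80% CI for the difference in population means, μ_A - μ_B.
(41.43, 45.97)

Difference: x̄₁ - x̄₂ = 43.70
SE = √(s₁²/n₁ + s₂²/n₂) = √(4.6²/35 + 11.2²/51) = 1.7505
df = 71.27 → 71 (Welch–Satterthwaite, rounded down)
t* = 1.294

CI: 43.70 ± 1.294 · 1.7505 = 43.70 ± 2.27 = (41.43, 45.97)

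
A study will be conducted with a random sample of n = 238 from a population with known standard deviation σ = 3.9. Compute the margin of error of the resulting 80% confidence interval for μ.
Margin of error = 0.32

Margin of error = z* · σ/√n
= 1.282 · 3.9/√238
= 1.282 · 3.9/15.4272
= 0.32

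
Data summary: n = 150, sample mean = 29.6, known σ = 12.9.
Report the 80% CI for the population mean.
(28.25, 30.95)

z-interval (σ known):
z* = 1.282 for 80% confidence

Margin of error = z* · σ/√n = 1.282 · 12.9/√150 = 1.35

CI: (29.6 - 1.35, 29.6 + 1.35) = (28.25, 30.95)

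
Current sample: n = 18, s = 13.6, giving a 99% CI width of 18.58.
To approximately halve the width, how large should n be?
n ≈ 72

CI width ∝ 1/√n
To reduce width by factor 2, need √n to grow by 2 → need 2² = 4 times as many samples.

Current: n = 18, width = 18.58
New: n = 72, width ≈ 8.49

Width reduced by factor of 18.58/8.49 = 2.19.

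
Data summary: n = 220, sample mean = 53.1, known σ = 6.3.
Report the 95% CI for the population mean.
(52.27, 53.93)

z-interval (σ known):
z* = 1.960 for 95% confidence

Margin of error = z* · σ/√n = 1.960 · 6.3/√220 = 0.83

CI: (53.1 - 0.83, 53.1 + 0.83) = (52.27, 53.93)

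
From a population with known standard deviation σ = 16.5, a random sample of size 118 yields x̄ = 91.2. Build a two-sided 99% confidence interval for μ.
(87.29, 95.11)

z-interval (σ known):
z* = 2.576 for 99% confidence

Margin of error = z* · σ/√n = 2.576 · 16.5/√118 = 3.91

CI: (91.2 - 3.91, 91.2 + 3.91) = (87.29, 95.11)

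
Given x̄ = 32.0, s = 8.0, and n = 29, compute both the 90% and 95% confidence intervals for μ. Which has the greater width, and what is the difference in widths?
95% CI is wider by 1.03

df = 28
90% CI: t* = 1.701, (29.47, 34.53), width = 2 · t* · s/√n = 5.05
95% CI: t* = 2.048, (28.96, 35.04), width = 2 · t* · s/√n = 6.08

The 95% CI is wider by 6.08 - 5.05 = 1.03.
Higher confidence requires a wider interval.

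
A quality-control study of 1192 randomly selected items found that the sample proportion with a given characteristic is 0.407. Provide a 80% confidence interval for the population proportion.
(0.389, 0.425)

Proportion CI:
SE = √(p̂(1-p̂)/n) = √(0.407 · 0.593 / 1192) = 0.01423

z* = 1.282
Margin = z* · SE = 1.282 · 0.01423 = 0.0182

CI: 0.407 ± 0.0182 = (0.389, 0.425)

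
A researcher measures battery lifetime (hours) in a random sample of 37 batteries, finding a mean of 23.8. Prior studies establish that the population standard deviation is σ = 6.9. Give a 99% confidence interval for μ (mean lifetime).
(20.88, 26.72)

z-interval (σ known):
z* = 2.576 for 99% confidence

Margin of error = z* · σ/√n = 2.576 · 6.9/√37 = 2.92

CI: (23.8 - 2.92, 23.8 + 2.92) = (20.88, 26.72)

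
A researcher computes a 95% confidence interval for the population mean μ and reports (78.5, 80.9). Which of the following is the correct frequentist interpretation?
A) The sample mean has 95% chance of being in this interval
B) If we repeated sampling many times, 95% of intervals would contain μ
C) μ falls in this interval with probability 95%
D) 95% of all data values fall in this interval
B

A) Wrong — x̄ is observed and sits in the interval by construction.
B) Correct — this is the frequentist long-run coverage interpretation.
C) Wrong — μ is fixed; the randomness lives in the interval, not in μ.
D) Wrong — a CI is about the parameter μ, not individual data values.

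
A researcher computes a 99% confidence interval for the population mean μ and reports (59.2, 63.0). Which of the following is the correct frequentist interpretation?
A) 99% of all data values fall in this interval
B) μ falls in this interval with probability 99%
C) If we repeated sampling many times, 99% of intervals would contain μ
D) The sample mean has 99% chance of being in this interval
C

A) Wrong — a CI is about the parameter μ, not individual data values.
B) Wrong — μ is fixed; the randomness lives in the interval, not in μ.
C) Correct — this is the frequentist long-run coverage interpretation.
D) Wrong — x̄ is observed and sits in the interval by construction.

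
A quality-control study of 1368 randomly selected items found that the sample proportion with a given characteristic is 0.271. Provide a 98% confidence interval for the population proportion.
(0.243, 0.299)

Proportion CI:
SE = √(p̂(1-p̂)/n) = √(0.271 · 0.729 / 1368) = 0.01202

z* = 2.326
Margin = z* · SE = 2.326 · 0.01202 = 0.0280

CI: 0.271 ± 0.0280 = (0.243, 0.299)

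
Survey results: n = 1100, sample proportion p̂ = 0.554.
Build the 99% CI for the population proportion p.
(0.515, 0.593)

Proportion CI:
SE = √(p̂(1-p̂)/n) = √(0.554 · 0.446 / 1100) = 0.01499

z* = 2.576
Margin = z* · SE = 2.576 · 0.01499 = 0.0386

CI: 0.554 ± 0.0386 = (0.515, 0.593)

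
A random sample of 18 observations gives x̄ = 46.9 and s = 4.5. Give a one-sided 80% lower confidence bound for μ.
μ ≥ 45.98

Lower bound (one-sided):
t* = 0.863 (one-sided for 80%)
Lower bound = x̄ - t* · s/√n = 46.9 - 0.863 · 4.5/√18 = 45.98

We are 80% confident that μ ≥ 45.98.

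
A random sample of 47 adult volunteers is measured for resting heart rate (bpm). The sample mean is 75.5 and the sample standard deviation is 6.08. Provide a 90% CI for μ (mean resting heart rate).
(74.01, 76.99)

t-interval (σ unknown):
df = n - 1 = 46
t* = 1.679 for 90% confidence

Margin of error = t* · s/√n = 1.679 · 6.08/√47 = 1.49

CI: (74.01, 76.99)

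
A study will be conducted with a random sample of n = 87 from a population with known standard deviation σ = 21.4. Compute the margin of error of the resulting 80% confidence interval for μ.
Margin of error = 2.94

Margin of error = z* · σ/√n
= 1.282 · 21.4/√87
= 1.282 · 21.4/9.3274
= 2.94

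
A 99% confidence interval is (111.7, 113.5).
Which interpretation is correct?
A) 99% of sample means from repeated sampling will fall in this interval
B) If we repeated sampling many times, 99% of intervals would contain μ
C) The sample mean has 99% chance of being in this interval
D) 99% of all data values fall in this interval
B

A) Wrong — coverage applies to intervals containing μ, not to future x̄ values.
B) Correct — this is the frequentist long-run coverage interpretation.
C) Wrong — x̄ is observed and sits in the interval by construction.
D) Wrong — a CI is about the parameter μ, not individual data values.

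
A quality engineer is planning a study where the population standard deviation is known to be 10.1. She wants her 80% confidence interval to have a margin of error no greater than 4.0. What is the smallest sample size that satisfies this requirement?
n ≥ 11

For margin E ≤ 4.0:
n ≥ (z* · σ / E)²
n ≥ (1.282 · 10.1 / 4.0)²
n ≥ 10.48

Minimum n = 11 (rounding up)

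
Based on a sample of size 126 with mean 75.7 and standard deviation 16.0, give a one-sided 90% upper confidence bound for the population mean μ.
μ ≤ 77.54

Upper bound (one-sided):
t* = 1.288 (one-sided for 90%)
Upper bound = x̄ + t* · s/√n = 75.7 + 1.288 · 16.0/√126 = 77.54

We are 90% confident that μ ≤ 77.54.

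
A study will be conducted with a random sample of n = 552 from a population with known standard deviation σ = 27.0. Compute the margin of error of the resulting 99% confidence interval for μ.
Margin of error = 2.96

Margin of error = z* · σ/√n
= 2.576 · 27.0/√552
= 2.576 · 27.0/23.4947
= 2.96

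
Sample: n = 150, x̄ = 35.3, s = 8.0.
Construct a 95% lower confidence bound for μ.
μ ≥ 34.22

Lower bound (one-sided):
t* = 1.655 (one-sided for 95%)
Lower bound = x̄ - t* · s/√n = 35.3 - 1.655 · 8.0/√150 = 34.22

We are 95% confident that μ ≥ 34.22.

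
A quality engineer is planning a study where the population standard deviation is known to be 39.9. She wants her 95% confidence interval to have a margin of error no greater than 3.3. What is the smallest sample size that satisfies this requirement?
n ≥ 562

For margin E ≤ 3.3:
n ≥ (z* · σ / E)²
n ≥ (1.960 · 39.9 / 3.3)²
n ≥ 561.60

Minimum n = 562 (rounding up)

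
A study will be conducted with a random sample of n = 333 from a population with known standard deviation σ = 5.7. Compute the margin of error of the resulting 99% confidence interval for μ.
Margin of error = 0.80

Margin of error = z* · σ/√n
= 2.576 · 5.7/√333
= 2.576 · 5.7/18.2483
= 0.80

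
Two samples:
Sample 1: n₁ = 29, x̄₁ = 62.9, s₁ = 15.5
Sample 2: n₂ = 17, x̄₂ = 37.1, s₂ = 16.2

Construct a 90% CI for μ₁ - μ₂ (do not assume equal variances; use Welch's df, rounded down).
(17.55, 34.05)

Difference: x̄₁ - x̄₂ = 25.80
SE = √(s₁²/n₁ + s₂²/n₂) = √(15.5²/29 + 16.2²/17) = 4.8705
df = 32.44 → 32 (Welch–Satterthwaite, rounded down)
t* = 1.694

CI: 25.80 ± 1.694 · 4.8705 = 25.80 ± 8.25 = (17.55, 34.05)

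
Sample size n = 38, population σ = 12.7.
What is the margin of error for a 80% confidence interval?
Margin of error = 2.64

Margin of error = z* · σ/√n
= 1.282 · 12.7/√38
= 1.282 · 12.7/6.1644
= 2.64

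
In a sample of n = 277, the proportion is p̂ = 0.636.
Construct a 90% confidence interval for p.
(0.588, 0.684)

Proportion CI:
SE = √(p̂(1-p̂)/n) = √(0.636 · 0.364 / 277) = 0.02891

z* = 1.645
Margin = z* · SE = 1.645 · 0.02891 = 0.0476

CI: 0.636 ± 0.0476 = (0.588, 0.684)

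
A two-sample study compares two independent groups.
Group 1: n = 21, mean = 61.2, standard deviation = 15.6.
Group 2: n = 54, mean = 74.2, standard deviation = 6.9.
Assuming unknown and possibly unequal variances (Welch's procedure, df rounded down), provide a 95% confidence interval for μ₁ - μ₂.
(-20.31, -5.69)

Difference: x̄₁ - x̄₂ = -13.00
SE = √(s₁²/n₁ + s₂²/n₂) = √(15.6²/21 + 6.9²/54) = 3.5313
df = 23.11 → 23 (Welch–Satterthwaite, rounded down)
t* = 2.069

CI: -13.00 ± 2.069 · 3.5313 = -13.00 ± 7.31 = (-20.31, -5.69)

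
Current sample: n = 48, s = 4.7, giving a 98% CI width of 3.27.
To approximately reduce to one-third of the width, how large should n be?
n ≈ 432

CI width ∝ 1/√n
To reduce width by factor 3, need √n to grow by 3 → need 3² = 9 times as many samples.

Current: n = 48, width = 3.27
New: n = 432, width ≈ 1.06

Width reduced by factor of 3.27/1.06 = 3.08.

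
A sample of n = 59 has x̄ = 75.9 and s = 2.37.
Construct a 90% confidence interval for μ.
(75.38, 76.42)

t-interval (σ unknown):
df = n - 1 = 58
t* = 1.672 for 90% confidence

Margin of error = t* · s/√n = 1.672 · 2.37/√59 = 0.52

CI: (75.38, 76.42)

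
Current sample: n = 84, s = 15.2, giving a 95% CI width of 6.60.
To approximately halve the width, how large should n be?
n ≈ 336

CI width ∝ 1/√n
To reduce width by factor 2, need √n to grow by 2 → need 2² = 4 times as many samples.

Current: n = 84, width = 6.60
New: n = 336, width ≈ 3.26

Width reduced by factor of 6.60/3.26 = 2.02.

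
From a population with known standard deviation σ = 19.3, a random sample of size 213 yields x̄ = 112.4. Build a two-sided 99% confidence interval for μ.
(108.99, 115.81)

z-interval (σ known):
z* = 2.576 for 99% confidence

Margin of error = z* · σ/√n = 2.576 · 19.3/√213 = 3.41

CI: (112.4 - 3.41, 112.4 + 3.41) = (108.99, 115.81)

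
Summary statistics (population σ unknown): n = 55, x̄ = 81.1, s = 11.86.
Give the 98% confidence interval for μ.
(77.27, 84.93)

t-interval (σ unknown):
df = n - 1 = 54
t* = 2.397 for 98% confidence

Margin of error = t* · s/√n = 2.397 · 11.86/√55 = 3.83

CI: (77.27, 84.93)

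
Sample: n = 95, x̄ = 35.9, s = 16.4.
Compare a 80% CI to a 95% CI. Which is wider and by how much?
95% CI is wider by 2.34

df = 94
80% CI: t* = 1.291, (33.73, 38.07), width = 2 · t* · s/√n = 4.34
95% CI: t* = 1.986, (32.56, 39.24), width = 2 · t* · s/√n = 6.68

The 95% CI is wider by 6.68 - 4.34 = 2.34.
Higher confidence requires a wider interval.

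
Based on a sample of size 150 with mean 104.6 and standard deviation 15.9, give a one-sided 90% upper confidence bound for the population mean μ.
μ ≤ 106.27

Upper bound (one-sided):
t* = 1.287 (one-sided for 90%)
Upper bound = x̄ + t* · s/√n = 104.6 + 1.287 · 15.9/√150 = 106.27

We are 90% confident that μ ≤ 106.27.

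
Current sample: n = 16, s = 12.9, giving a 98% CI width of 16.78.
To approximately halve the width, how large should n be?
n ≈ 64

CI width ∝ 1/√n
To reduce width by factor 2, need √n to grow by 2 → need 2² = 4 times as many samples.

Current: n = 16, width = 16.78
New: n = 64, width ≈ 7.70

Width reduced by factor of 16.78/7.70 = 2.18.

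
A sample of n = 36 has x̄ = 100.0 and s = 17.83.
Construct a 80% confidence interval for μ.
(96.12, 103.88)

t-interval (σ unknown):
df = n - 1 = 35
t* = 1.306 for 80% confidence

Margin of error = t* · s/√n = 1.306 · 17.83/√36 = 3.88

CI: (96.12, 103.88)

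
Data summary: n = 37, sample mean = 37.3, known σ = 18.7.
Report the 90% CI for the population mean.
(32.24, 42.36)

z-interval (σ known):
z* = 1.645 for 90% confidence

Margin of error = z* · σ/√n = 1.645 · 18.7/√37 = 5.06

CI: (37.3 - 5.06, 37.3 + 5.06) = (32.24, 42.36)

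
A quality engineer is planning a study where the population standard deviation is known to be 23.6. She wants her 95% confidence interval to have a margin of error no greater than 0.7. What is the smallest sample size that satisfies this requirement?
n ≥ 4367

For margin E ≤ 0.7:
n ≥ (z* · σ / E)²
n ≥ (1.960 · 23.6 / 0.7)²
n ≥ 4366.57

Minimum n = 4367 (rounding up)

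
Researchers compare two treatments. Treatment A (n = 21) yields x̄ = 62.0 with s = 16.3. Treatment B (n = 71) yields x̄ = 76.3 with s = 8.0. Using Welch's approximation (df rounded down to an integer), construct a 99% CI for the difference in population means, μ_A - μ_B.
(-24.68, -3.92)

Difference: x̄₁ - x̄₂ = -14.30
SE = √(s₁²/n₁ + s₂²/n₂) = √(16.3²/21 + 8.0²/71) = 3.6815
df = 22.92 → 22 (Welch–Satterthwaite, rounded down)
t* = 2.819

CI: -14.30 ± 2.819 · 3.6815 = -14.30 ± 10.38 = (-24.68, -3.92)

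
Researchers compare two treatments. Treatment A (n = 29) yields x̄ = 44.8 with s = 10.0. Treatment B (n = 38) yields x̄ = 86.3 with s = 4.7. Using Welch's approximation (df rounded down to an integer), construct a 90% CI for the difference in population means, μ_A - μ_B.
(-44.89, -38.11)

Difference: x̄₁ - x̄₂ = -41.50
SE = √(s₁²/n₁ + s₂²/n₂) = √(10.0²/29 + 4.7²/38) = 2.0074
df = 37.43 → 37 (Welch–Satterthwaite, rounded down)
t* = 1.687

CI: -41.50 ± 1.687 · 2.0074 = -41.50 ± 3.39 = (-44.89, -38.11)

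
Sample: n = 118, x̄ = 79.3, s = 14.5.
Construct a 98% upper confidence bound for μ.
μ ≤ 82.07

Upper bound (one-sided):
t* = 2.077 (one-sided for 98%)
Upper bound = x̄ + t* · s/√n = 79.3 + 2.077 · 14.5/√118 = 82.07

We are 98% confident that μ ≤ 82.07.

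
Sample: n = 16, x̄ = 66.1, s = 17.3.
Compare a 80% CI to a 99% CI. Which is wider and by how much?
99% CI is wider by 13.89

df = 15
80% CI: t* = 1.341, (60.30, 71.90), width = 2 · t* · s/√n = 11.60
99% CI: t* = 2.947, (53.35, 78.85), width = 2 · t* · s/√n = 25.49

The 99% CI is wider by 25.49 - 11.60 = 13.89.
Higher confidence requires a wider interval.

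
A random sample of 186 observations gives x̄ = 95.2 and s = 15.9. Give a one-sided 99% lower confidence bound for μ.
μ ≥ 92.46

Lower bound (one-sided):
t* = 2.347 (one-sided for 99%)
Lower bound = x̄ - t* · s/√n = 95.2 - 2.347 · 15.9/√186 = 92.46

We are 99% confident that μ ≥ 92.46.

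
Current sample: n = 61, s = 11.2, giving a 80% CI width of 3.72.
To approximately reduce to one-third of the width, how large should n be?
n ≈ 549

CI width ∝ 1/√n
To reduce width by factor 3, need √n to grow by 3 → need 3² = 9 times as many samples.

Current: n = 61, width = 3.72
New: n = 549, width ≈ 1.23

Width reduced by factor of 3.72/1.23 = 3.02.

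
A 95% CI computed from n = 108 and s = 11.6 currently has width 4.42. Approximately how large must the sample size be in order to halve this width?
n ≈ 432

CI width ∝ 1/√n
To reduce width by factor 2, need √n to grow by 2 → need 2² = 4 times as many samples.

Current: n = 108, width = 4.42
New: n = 432, width ≈ 2.19

Width reduced by factor of 4.42/2.19 = 2.02.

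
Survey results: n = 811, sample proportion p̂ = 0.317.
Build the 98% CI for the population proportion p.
(0.279, 0.355)

Proportion CI:
SE = √(p̂(1-p̂)/n) = √(0.317 · 0.683 / 811) = 0.01634

z* = 2.326
Margin = z* · SE = 2.326 · 0.01634 = 0.0380

CI: 0.317 ± 0.0380 = (0.279, 0.355)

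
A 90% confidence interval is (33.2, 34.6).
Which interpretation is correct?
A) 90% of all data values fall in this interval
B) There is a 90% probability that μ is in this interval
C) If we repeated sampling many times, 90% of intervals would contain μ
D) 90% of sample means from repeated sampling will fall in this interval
C

A) Wrong — a CI is about the parameter μ, not individual data values.
B) Wrong — μ is fixed; the randomness lives in the interval, not in μ.
C) Correct — this is the frequentist long-run coverage interpretation.
D) Wrong — coverage applies to intervals containing μ, not to future x̄ values.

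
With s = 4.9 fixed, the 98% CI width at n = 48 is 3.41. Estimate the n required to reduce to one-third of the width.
n ≈ 432

CI width ∝ 1/√n
To reduce width by factor 3, need √n to grow by 3 → need 3² = 9 times as many samples.

Current: n = 48, width = 3.41
New: n = 432, width ≈ 1.10

Width reduced by factor of 3.41/1.10 = 3.10.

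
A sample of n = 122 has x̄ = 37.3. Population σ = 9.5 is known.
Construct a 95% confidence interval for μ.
(35.61, 38.99)

z-interval (σ known):
z* = 1.960 for 95% confidence

Margin of error = z* · σ/√n = 1.960 · 9.5/√122 = 1.69

CI: (37.3 - 1.69, 37.3 + 1.69) = (35.61, 38.99)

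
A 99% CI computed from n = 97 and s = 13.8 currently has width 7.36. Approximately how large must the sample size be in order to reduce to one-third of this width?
n ≈ 873

CI width ∝ 1/√n
To reduce width by factor 3, need √n to grow by 3 → need 3² = 9 times as many samples.

Current: n = 97, width = 7.36
New: n = 873, width ≈ 2.41

Width reduced by factor of 7.36/2.41 = 3.05.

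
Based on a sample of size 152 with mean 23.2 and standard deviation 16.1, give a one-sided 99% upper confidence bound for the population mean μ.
μ ≤ 26.27

Upper bound (one-sided):
t* = 2.351 (one-sided for 99%)
Upper bound = x̄ + t* · s/√n = 23.2 + 2.351 · 16.1/√152 = 26.27

We are 99% confident that μ ≤ 26.27.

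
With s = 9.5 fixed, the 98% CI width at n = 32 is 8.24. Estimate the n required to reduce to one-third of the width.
n ≈ 288

CI width ∝ 1/√n
To reduce width by factor 3, need √n to grow by 3 → need 3² = 9 times as many samples.

Current: n = 32, width = 8.24
New: n = 288, width ≈ 2.62

Width reduced by factor of 8.24/2.62 = 3.15.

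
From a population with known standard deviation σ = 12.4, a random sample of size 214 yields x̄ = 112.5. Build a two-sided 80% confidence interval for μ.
(111.41, 113.59)

z-interval (σ known):
z* = 1.282 for 80% confidence

Margin of error = z* · σ/√n = 1.282 · 12.4/√214 = 1.09

CI: (112.5 - 1.09, 112.5 + 1.09) = (111.41, 113.59)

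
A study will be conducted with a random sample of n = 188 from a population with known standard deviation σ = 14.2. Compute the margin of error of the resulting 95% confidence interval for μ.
Margin of error = 2.03

Margin of error = z* · σ/√n
= 1.960 · 14.2/√188
= 1.960 · 14.2/13.7113
= 2.03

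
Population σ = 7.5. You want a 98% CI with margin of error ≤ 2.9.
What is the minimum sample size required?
n ≥ 37

For margin E ≤ 2.9:
n ≥ (z* · σ / E)²
n ≥ (2.326 · 7.5 / 2.9)²
n ≥ 36.19

Minimum n = 37 (rounding up)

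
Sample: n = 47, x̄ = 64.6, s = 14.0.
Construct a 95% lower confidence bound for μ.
μ ≥ 61.17

Lower bound (one-sided):
t* = 1.679 (one-sided for 95%)
Lower bound = x̄ - t* · s/√n = 64.6 - 1.679 · 14.0/√47 = 61.17

We are 95% confident that μ ≥ 61.17.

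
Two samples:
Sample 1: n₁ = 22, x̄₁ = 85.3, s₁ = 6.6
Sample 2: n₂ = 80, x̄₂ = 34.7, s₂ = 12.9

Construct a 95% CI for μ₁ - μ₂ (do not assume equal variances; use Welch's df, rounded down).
(46.58, 54.62)

Difference: x̄₁ - x̄₂ = 50.60
SE = √(s₁²/n₁ + s₂²/n₂) = √(6.6²/22 + 12.9²/80) = 2.0150
df = 68.27 → 68 (Welch–Satterthwaite, rounded down)
t* = 1.995

CI: 50.60 ± 1.995 · 2.0150 = 50.60 ± 4.02 = (46.58, 54.62)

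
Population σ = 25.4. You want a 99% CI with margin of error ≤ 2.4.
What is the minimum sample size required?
n ≥ 744

For margin E ≤ 2.4:
n ≥ (z* · σ / E)²
n ≥ (2.576 · 25.4 / 2.4)²
n ≥ 743.25

Minimum n = 744 (rounding up)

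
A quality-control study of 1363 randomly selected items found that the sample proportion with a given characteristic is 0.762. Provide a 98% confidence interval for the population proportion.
(0.735, 0.789)

Proportion CI:
SE = √(p̂(1-p̂)/n) = √(0.762 · 0.238 / 1363) = 0.01154

z* = 2.326
Margin = z* · SE = 2.326 · 0.01154 = 0.0268

CI: 0.762 ± 0.0268 = (0.735, 0.789)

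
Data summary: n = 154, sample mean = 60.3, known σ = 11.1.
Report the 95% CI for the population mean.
(58.55, 62.05)

z-interval (σ known):
z* = 1.960 for 95% confidence

Margin of error = z* · σ/√n = 1.960 · 11.1/√154 = 1.75

CI: (60.3 - 1.75, 60.3 + 1.75) = (58.55, 62.05)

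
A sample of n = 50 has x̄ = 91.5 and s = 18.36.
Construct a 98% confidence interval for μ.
(85.26, 97.74)

t-interval (σ unknown):
df = n - 1 = 49
t* = 2.405 for 98% confidence

Margin of error = t* · s/√n = 2.405 · 18.36/√50 = 6.24

CI: (85.26, 97.74)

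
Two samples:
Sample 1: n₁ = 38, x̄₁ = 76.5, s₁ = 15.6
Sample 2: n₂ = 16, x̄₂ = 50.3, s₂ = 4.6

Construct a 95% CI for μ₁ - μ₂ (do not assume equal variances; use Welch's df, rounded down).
(20.61, 31.79)

Difference: x̄₁ - x̄₂ = 26.20
SE = √(s₁²/n₁ + s₂²/n₂) = √(15.6²/38 + 4.6²/16) = 2.7797
df = 48.73 → 48 (Welch–Satterthwaite, rounded down)
t* = 2.011

CI: 26.20 ± 2.011 · 2.7797 = 26.20 ± 5.59 = (20.61, 31.79)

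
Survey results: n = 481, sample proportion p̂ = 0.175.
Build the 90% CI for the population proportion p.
(0.147, 0.203)

Proportion CI:
SE = √(p̂(1-p̂)/n) = √(0.175 · 0.825 / 481) = 0.01733

z* = 1.645
Margin = z* · SE = 1.645 · 0.01733 = 0.0285

CI: 0.175 ± 0.0285 = (0.147, 0.203)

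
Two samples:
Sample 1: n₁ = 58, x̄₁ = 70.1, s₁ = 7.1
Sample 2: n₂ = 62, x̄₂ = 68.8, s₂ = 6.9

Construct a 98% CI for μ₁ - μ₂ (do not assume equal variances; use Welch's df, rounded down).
(-1.72, 4.32)

Difference: x̄₁ - x̄₂ = 1.30
SE = √(s₁²/n₁ + s₂²/n₂) = √(7.1²/58 + 6.9²/62) = 1.2795
df = 116.93 → 116 (Welch–Satterthwaite, rounded down)
t* = 2.359

CI: 1.30 ± 2.359 · 1.2795 = 1.30 ± 3.02 = (-1.72, 4.32)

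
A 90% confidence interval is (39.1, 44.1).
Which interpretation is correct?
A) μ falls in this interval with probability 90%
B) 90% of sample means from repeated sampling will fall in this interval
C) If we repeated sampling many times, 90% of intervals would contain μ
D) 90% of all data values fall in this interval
C

A) Wrong — μ is fixed; the randomness lives in the interval, not in μ.
B) Wrong — coverage applies to intervals containing μ, not to future x̄ values.
C) Correct — this is the frequentist long-run coverage interpretation.
D) Wrong — a CI is about the parameter μ, not individual data values.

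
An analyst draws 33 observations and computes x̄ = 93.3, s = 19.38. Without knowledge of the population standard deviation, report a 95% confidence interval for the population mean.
(86.43, 100.17)

t-interval (σ unknown):
df = n - 1 = 32
t* = 2.037 for 95% confidence

Margin of error = t* · s/√n = 2.037 · 19.38/√33 = 6.87

CI: (86.43, 100.17)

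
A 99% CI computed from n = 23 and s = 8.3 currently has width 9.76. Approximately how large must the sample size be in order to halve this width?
n ≈ 92

CI width ∝ 1/√n
To reduce width by factor 2, need √n to grow by 2 → need 2² = 4 times as many samples.

Current: n = 23, width = 9.76
New: n = 92, width ≈ 4.55

Width reduced by factor of 9.76/4.55 = 2.15.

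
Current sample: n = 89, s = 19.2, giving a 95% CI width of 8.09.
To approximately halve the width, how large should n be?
n ≈ 356

CI width ∝ 1/√n
To reduce width by factor 2, need √n to grow by 2 → need 2² = 4 times as many samples.

Current: n = 89, width = 8.09
New: n = 356, width ≈ 4.00

Width reduced by factor of 8.09/4.00 = 2.02.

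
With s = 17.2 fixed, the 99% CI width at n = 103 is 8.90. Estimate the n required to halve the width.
n ≈ 412

CI width ∝ 1/√n
To reduce width by factor 2, need √n to grow by 2 → need 2² = 4 times as many samples.

Current: n = 103, width = 8.90
New: n = 412, width ≈ 4.39

Width reduced by factor of 8.90/4.39 = 2.03.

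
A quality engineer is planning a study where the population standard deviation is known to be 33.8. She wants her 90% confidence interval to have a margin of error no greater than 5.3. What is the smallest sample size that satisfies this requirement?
n ≥ 111

For margin E ≤ 5.3:
n ≥ (z* · σ / E)²
n ≥ (1.645 · 33.8 / 5.3)²
n ≥ 110.06

Minimum n = 111 (rounding up)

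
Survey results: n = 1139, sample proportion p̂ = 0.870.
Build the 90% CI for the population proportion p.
(0.854, 0.886)

Proportion CI:
SE = √(p̂(1-p̂)/n) = √(0.870 · 0.130 / 1139) = 0.00996

z* = 1.645
Margin = z* · SE = 1.645 · 0.00996 = 0.0164

CI: 0.870 ± 0.0164 = (0.854, 0.886)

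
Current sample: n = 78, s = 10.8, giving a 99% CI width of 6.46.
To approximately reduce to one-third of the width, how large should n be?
n ≈ 702

CI width ∝ 1/√n
To reduce width by factor 3, need √n to grow by 3 → need 3² = 9 times as many samples.

Current: n = 78, width = 6.46
New: n = 702, width ≈ 2.11

Width reduced by factor of 6.46/2.11 = 3.06.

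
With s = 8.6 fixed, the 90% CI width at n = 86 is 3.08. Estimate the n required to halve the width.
n ≈ 344

CI width ∝ 1/√n
To reduce width by factor 2, need √n to grow by 2 → need 2² = 4 times as many samples.

Current: n = 86, width = 3.08
New: n = 344, width ≈ 1.53

Width reduced by factor of 3.08/1.53 = 2.01.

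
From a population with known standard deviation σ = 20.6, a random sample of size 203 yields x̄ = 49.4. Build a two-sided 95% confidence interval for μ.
(46.57, 52.23)

z-interval (σ known):
z* = 1.960 for 95% confidence

Margin of error = z* · σ/√n = 1.960 · 20.6/√203 = 2.83

CI: (49.4 - 2.83, 49.4 + 2.83) = (46.57, 52.23)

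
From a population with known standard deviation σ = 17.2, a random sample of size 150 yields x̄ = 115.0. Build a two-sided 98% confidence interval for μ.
(111.73, 118.27)

z-interval (σ known):
z* = 2.326 for 98% confidence

Margin of error = z* · σ/√n = 2.326 · 17.2/√150 = 3.27

CI: (115.0 - 3.27, 115.0 + 3.27) = (111.73, 118.27)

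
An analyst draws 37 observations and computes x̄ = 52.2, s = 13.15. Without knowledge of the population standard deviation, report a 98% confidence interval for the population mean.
(46.94, 57.46)

t-interval (σ unknown):
df = n - 1 = 36
t* = 2.434 for 98% confidence

Margin of error = t* · s/√n = 2.434 · 13.15/√37 = 5.26

CI: (46.94, 57.46)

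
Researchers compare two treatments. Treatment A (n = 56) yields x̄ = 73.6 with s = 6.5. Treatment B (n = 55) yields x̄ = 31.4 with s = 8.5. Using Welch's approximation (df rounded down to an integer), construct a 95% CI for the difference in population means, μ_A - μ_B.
(39.35, 45.05)

Difference: x̄₁ - x̄₂ = 42.20
SE = √(s₁²/n₁ + s₂²/n₂) = √(6.5²/56 + 8.5²/55) = 1.4381
df = 101.10 → 101 (Welch–Satterthwaite, rounded down)
t* = 1.984

CI: 42.20 ± 1.984 · 1.4381 = 42.20 ± 2.85 = (39.35, 45.05)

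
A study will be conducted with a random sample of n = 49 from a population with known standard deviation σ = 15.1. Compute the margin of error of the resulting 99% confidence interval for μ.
Margin of error = 5.56

Margin of error = z* · σ/√n
= 2.576 · 15.1/√49
= 2.576 · 15.1/7.0000
= 5.56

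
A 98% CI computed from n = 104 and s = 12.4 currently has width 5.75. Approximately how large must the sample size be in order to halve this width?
n ≈ 416

CI width ∝ 1/√n
To reduce width by factor 2, need √n to grow by 2 → need 2² = 4 times as many samples.

Current: n = 104, width = 5.75
New: n = 416, width ≈ 2.84

Width reduced by factor of 5.75/2.84 = 2.02.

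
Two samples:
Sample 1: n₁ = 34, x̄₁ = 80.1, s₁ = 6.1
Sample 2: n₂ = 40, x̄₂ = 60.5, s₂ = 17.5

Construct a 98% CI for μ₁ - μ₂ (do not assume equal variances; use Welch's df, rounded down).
(12.49, 26.71)

Difference: x̄₁ - x̄₂ = 19.60
SE = √(s₁²/n₁ + s₂²/n₂) = √(6.1²/34 + 17.5²/40) = 2.9582
df = 49.75 → 49 (Welch–Satterthwaite, rounded down)
t* = 2.405

CI: 19.60 ± 2.405 · 2.9582 = 19.60 ± 7.11 = (12.49, 26.71)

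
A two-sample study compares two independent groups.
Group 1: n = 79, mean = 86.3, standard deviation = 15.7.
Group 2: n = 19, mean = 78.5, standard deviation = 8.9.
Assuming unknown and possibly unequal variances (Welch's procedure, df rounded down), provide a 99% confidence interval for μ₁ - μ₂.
(0.56, 15.04)

Difference: x̄₁ - x̄₂ = 7.80
SE = √(s₁²/n₁ + s₂²/n₂) = √(15.7²/79 + 8.9²/19) = 2.6998
df = 48.73 → 48 (Welch–Satterthwaite, rounded down)
t* = 2.682

CI: 7.80 ± 2.682 · 2.6998 = 7.80 ± 7.24 = (0.56, 15.04)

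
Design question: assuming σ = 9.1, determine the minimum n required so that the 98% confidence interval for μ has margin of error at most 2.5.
n ≥ 72

For margin E ≤ 2.5:
n ≥ (z* · σ / E)²
n ≥ (2.326 · 9.1 / 2.5)²
n ≥ 71.68

Minimum n = 72 (rounding up)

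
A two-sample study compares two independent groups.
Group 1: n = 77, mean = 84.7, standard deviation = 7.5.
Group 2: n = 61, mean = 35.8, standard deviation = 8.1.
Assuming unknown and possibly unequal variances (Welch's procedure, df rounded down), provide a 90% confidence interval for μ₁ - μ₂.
(46.67, 51.13)

Difference: x̄₁ - x̄₂ = 48.90
SE = √(s₁²/n₁ + s₂²/n₂) = √(7.5²/77 + 8.1²/61) = 1.3439
df = 124.02 → 124 (Welch–Satterthwaite, rounded down)
t* = 1.657

CI: 48.90 ± 1.657 · 1.3439 = 48.90 ± 2.23 = (46.67, 51.13)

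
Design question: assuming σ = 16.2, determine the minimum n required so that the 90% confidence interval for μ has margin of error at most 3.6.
n ≥ 55

For margin E ≤ 3.6:
n ≥ (z* · σ / E)²
n ≥ (1.645 · 16.2 / 3.6)²
n ≥ 54.80

Minimum n = 55 (rounding up)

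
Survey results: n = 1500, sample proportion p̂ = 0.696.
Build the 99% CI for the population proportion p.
(0.665, 0.727)

Proportion CI:
SE = √(p̂(1-p̂)/n) = √(0.696 · 0.304 / 1500) = 0.01188

z* = 2.576
Margin = z* · SE = 2.576 · 0.01188 = 0.0306

CI: 0.696 ± 0.0306 = (0.665, 0.727)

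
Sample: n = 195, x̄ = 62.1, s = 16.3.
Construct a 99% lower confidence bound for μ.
μ ≥ 59.36

Lower bound (one-sided):
t* = 2.346 (one-sided for 99%)
Lower bound = x̄ - t* · s/√n = 62.1 - 2.346 · 16.3/√195 = 59.36

We are 99% confident that μ ≥ 59.36.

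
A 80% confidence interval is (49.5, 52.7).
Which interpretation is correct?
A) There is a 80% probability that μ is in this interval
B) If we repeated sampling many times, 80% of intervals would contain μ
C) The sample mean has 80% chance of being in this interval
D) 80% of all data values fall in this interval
B

A) Wrong — μ is fixed; the randomness lives in the interval, not in μ.
B) Correct — this is the frequentist long-run coverage interpretation.
C) Wrong — x̄ is observed and sits in the interval by construction.
D) Wrong — a CI is about the parameter μ, not individual data values.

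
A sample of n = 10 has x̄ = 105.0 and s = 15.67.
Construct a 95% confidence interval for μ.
(93.79, 116.21)

t-interval (σ unknown):
df = n - 1 = 9
t* = 2.262 for 95% confidence

Margin of error = t* · s/√n = 2.262 · 15.67/√10 = 11.21

CI: (93.79, 116.21)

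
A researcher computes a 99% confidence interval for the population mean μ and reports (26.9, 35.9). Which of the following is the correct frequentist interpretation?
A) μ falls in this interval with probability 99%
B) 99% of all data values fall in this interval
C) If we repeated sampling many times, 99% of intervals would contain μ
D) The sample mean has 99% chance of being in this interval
C

A) Wrong — μ is fixed; the randomness lives in the interval, not in μ.
B) Wrong — a CI is about the parameter μ, not individual data values.
C) Correct — this is the frequentist long-run coverage interpretation.
D) Wrong — x̄ is observed and sits in the interval by construction.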